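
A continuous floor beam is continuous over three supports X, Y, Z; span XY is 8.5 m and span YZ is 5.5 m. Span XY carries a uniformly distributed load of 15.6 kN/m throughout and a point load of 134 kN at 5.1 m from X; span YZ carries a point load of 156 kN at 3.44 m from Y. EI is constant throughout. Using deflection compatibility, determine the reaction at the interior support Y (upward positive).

R_Y = 286.8 kN

Insert a hinge at Y; M_Y is the redundant, and each span becomes simply supported.
Discontinuity in slope at Y on the released structure — sum the simple-span end rotations:
  span XY: UDL 15.6: wL³/(24EI) = 399.2/EI
  span XY: point load 134 at a = 5.1: Pab(L + a)/(6LEI) = 619.6/EI
  span YZ: point load 156 at a = 3.44: Pab(L + b)/(6LEI) = 253.3/EI
  relative rotation θ_0 = (1019 + 253.3)/EI = 1272/EI
A unit hogging moment at Y produces rotation L₁/(3EI) + L₂/(3EI) = 4.667/EI.
Compatibility: M_Y·(L₁+L₂)/(3EI) = θ_0, giving M_Y = 272.6 kN·m (hogging).
Span XY, ΣM about X with M_Y applied at Y: R_Y^{XY}·8.5 = 1247 + 272.6, so R_Y^{XY} = 178.8 kN and R_X = 266.6 − 178.8 = 87.83 kN.
Span YZ, ΣM about Z: R_Y^{YZ}·5.5 = 321.4 + 272.6, so R_Y^{YZ} = 108 kN and R_Z = 156 − 108 = 48.01 kN.
R_Y = 178.8 + 108 = 286.8 kN.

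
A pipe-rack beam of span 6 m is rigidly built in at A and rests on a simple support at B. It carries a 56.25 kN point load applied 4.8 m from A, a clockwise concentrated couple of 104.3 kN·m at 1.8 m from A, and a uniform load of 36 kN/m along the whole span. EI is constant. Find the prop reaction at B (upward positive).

Release the roller at B. Primary structure: cantilever fixed at A.
Free-end deflection of the primary structure under the applied loading (downward +):
  point load 56.25 at a = 4.8: Pa²(3L − a)/(6EI) = 2851/EI
  clockwise couple 104.3 at a = 1.8: M₀a(2L − a)/(2EI) = 957.5/EI
  UDL 36: wL⁴/(8EI) = 5832/EI
  δ_0 = 9641/EI
Tip deflection under a unit load at B: L³/(3EI) = 72/EI.
Compatibility at B: δ_0 − R_B·δ_{BB} = 0, so R_B = 9641/72 = 133.9 kN.

R_B = 133.9 kN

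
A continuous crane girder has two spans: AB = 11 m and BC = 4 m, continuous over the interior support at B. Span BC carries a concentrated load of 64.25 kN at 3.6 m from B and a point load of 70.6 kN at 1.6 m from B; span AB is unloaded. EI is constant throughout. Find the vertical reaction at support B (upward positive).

Take M_B as the redundant. Released structure: two simple spans AB and BC with a hinge at B.
End slopes at the hinge B, treating each span as simply supported:
  span BC: point load 64.25 at a = 3.6: Pab(L + b)/(6LEI) = 16.96/EI
  span BC: point load 70.6 at a = 1.6: Pab(L + b)/(6LEI) = 72.29/EI
  relative rotation θ_0 = (0 + 89.26)/EI = 89.26/EI
A unit hogging moment at B produces rotation L₁/(3EI) + L₂/(3EI) = 5/EI.
Slope continuity at B: θ_0 = M_B·5/EI, so M_B = 89.26/5 = 17.85 kN·m (hogging).
Span AB, ΣM about A with M_B applied at B: R_B^{AB}·11 = 0 + 17.85, so R_B^{AB} = 1.623 kN and R_A = 0 − 1.623 = -1.623 kN.
Span BC, ΣM about C: R_B^{BC}·4 = 195.1 + 17.85, so R_B^{BC} = 53.25 kN and R_C = 134.8 − 53.25 = 81.6 kN.
R_B = 1.623 + 53.25 = 54.87 kN.

R_B = 54.87 kN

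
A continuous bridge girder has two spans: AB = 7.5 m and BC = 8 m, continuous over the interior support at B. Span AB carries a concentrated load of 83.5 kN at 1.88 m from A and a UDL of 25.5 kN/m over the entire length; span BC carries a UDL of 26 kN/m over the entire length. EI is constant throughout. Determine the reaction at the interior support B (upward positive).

R_B = 279.9 kN

Take M_B as the redundant. Released structure: two simple spans AB and BC with a hinge at B.
Discontinuity in slope at B on the released structure — sum the simple-span end rotations:
  span AB: point load 83.5 at a = 1.88: Pab(L + a)/(6LEI) = 183.9/EI
  span AB: UDL 25.5: wL³/(24EI) = 448.2/EI
  span BC: UDL 26: wL³/(24EI) = 554.7/EI
  relative rotation θ_0 = (632.1 + 554.7)/EI = 1187/EI
A unit hogging moment at B produces rotation L₁/(3EI) + L₂/(3EI) = 5.167/EI.
Compatibility: M_B·(L₁+L₂)/(3EI) = θ_0, giving M_B = 229.7 kN·m (hogging).
Span AB, ΣM about A with M_B applied at B: R_B^{AB}·7.5 = 874.2 + 229.7, so R_B^{AB} = 147.2 kN and R_A = 274.8 − 147.2 = 127.6 kN.
Span BC, ΣM about C: R_B^{BC}·8 = 832 + 229.7, so R_B^{BC} = 132.7 kN and R_C = 208 − 132.7 = 75.29 kN.
R_B = 147.2 + 132.7 = 279.9 kN.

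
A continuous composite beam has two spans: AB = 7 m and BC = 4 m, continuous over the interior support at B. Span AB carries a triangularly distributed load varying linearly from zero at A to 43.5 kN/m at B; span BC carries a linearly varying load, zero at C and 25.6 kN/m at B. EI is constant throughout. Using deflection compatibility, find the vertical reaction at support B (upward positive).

Release continuity at B by inserting a hinge; the redundant is the internal moment M_B. The primary structure is two simply-supported spans AB and BC.
Discontinuity in slope at B on the released structure — sum the simple-span end rotations:
  span AB: triangular load, peak 43.5: w₀L³/(45EI) = 331.6/EI
  span BC: triangular load, peak 25.6: w₀L³/(45EI) = 36.41/EI
  relative rotation θ_0 = (331.6 + 36.41)/EI = 368/EI
A unit hogging moment at B produces rotation L₁/(3EI) + L₂/(3EI) = 3.667/EI.
Slope continuity at B: θ_0 = M_B·3.667/EI, so M_B = 368/3.667 = 100.4 kN·m (hogging).
Span AB, ΣM about A with M_B applied at B: R_B^{AB}·7 = 710.5 + 100.4, so R_B^{AB} = 115.8 kN and R_A = 152.2 − 115.8 = 36.41 kN.
Span BC, ΣM about C: R_B^{BC}·4 = 136.5 + 100.4, so R_B^{BC} = 59.22 kN and R_C = 51.2 − 59.22 = -8.023 kN.
R_B = 115.8 + 59.22 = 175.1 kN.

R_B = 175.1 kN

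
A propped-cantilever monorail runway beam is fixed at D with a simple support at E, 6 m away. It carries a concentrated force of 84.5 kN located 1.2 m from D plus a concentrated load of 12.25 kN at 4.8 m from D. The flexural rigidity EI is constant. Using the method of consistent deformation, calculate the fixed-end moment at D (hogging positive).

M_D = 80.06 kN·m

Take the reaction at E as the redundant and release it; the primary structure is a cantilever fixed at D.
Deflection at E on the released cantilever, summing each load's contribution:
  point load 84.5 at a = 1.2: Pa²(3L − a)/(6EI) = 340.7/EI
  point load 12.25 at a = 4.8: Pa²(3L − a)/(6EI) = 620.9/EI
  δ_0 = 961.6/EI
Flexibility coefficient — unit upward force at E: δ_{EE} = L³/(3EI) = 72/EI.
Compatibility at E: δ_0 − R_E·δ_{EE} = 0, so R_E = 961.6/72 = 13.36 kN.
Moment equilibrium about D: M_D = Σ(load moments about D) − R_E·L = 160.2 − 13.36×6 = 80.06 kN·m.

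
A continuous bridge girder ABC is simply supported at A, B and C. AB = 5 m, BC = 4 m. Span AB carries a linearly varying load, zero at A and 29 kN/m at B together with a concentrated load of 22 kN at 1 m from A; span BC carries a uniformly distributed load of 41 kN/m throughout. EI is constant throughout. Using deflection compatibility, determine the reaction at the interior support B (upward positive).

R_B = 165.9 kN

Insert a hinge at B; M_B is the redundant, and each span becomes simply supported.
Rotations at B on the released spans (each span's end-slope, ×1/EI):
  span AB: triangular load, peak 29: w₀L³/(45EI) = 80.56/EI
  span AB: point load 22 at a = 1: Pab(L + a)/(6LEI) = 17.6/EI
  span BC: UDL 41: wL³/(24EI) = 109.3/EI
  relative rotation θ_0 = (98.16 + 109.3)/EI = 207.5/EI
A unit hogging moment at B produces rotation L₁/(3EI) + L₂/(3EI) = 3/EI.
Slope continuity at B: θ_0 = M_B·3/EI, so M_B = 207.5/3 = 69.16 kN·m (hogging).
Span AB, ΣM about A with M_B applied at B: R_B^{AB}·5 = 263.7 + 69.16, so R_B^{AB} = 66.57 kN and R_A = 94.5 − 66.57 = 27.93 kN.
Span BC, ΣM about C: R_B^{BC}·4 = 328 + 69.16, so R_B^{BC} = 99.29 kN and R_C = 164 − 99.29 = 64.71 kN.
R_B = 66.57 + 99.29 = 165.9 kN.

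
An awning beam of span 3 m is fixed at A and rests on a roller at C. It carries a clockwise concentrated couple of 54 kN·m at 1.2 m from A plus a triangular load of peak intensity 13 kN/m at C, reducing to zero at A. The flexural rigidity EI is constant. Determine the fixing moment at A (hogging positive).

Choose R_C as the redundant. The primary structure is the cantilever fixed at A.
Primary-structure tip deflection at C by superposition:
  clockwise couple 54 at a = 1.2: M₀a(2L − a)/(2EI) = 155.5/EI
  triangular load, peak 13 at the free end: 11w₀L⁴/(120EI) = 96.53/EI
  δ_0 = 252/EI
Flexibility coefficient — unit upward force at C: δ_{CC} = L³/(3EI) = 9/EI.
Compatibility at C: δ_0 − R_C·δ_{CC} = 0, so R_C = 252/9 = 28 kN.
Moment equilibrium about A: M_A = Σ(load moments about A) − R_C·L = 93 − 28×3 = 8.985 kN·m.

M_A = 8.985 kN·m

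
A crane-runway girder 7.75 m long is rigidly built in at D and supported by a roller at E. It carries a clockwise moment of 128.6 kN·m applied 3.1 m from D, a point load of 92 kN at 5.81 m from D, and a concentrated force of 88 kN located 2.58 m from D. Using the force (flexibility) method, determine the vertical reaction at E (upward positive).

Choose R_E as the redundant. The primary structure is the cantilever fixed at D.
Deflection at E on the released cantilever, summing each load's contribution:
  clockwise couple 128.6 at a = 3.1: M₀a(2L − a)/(2EI) = 2472/EI
  point load 92 at a = 5.81: Pa²(3L − a)/(6EI) = 9027/EI
  point load 88 at a = 2.58: Pa²(3L − a)/(6EI) = 2018/EI
  δ_0 = 13516/EI
Flexibility coefficient — unit upward force at E: δ_{EE} = L³/(3EI) = 155.2/EI.
Compatibility at E: δ_0 − R_E·δ_{EE} = 0, so R_E = 13516/155.2 = 87.11 kN.

R_E = 87.11 kN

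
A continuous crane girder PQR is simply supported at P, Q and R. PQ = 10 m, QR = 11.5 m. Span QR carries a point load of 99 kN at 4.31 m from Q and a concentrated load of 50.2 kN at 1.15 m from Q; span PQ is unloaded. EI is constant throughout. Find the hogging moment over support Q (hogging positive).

M_Q = 142.4 kN·m

Insert a hinge at Q; M_Q is the redundant, and each span becomes simply supported.
Discontinuity in slope at Q on the released structure — sum the simple-span end rotations:
  span QR: point load 99 at a = 4.31: Pab(L + b)/(6LEI) = 831/EI
  span QR: point load 50.2 at a = 1.15: Pab(L + b)/(6LEI) = 189.2/EI
  relative rotation θ_0 = (0 + 1020)/EI = 1020/EI
A unit hogging moment at Q produces rotation L₁/(3EI) + L₂/(3EI) = 7.167/EI.
Slope continuity at Q: θ_0 = M_Q·7.167/EI, so M_Q = 1020/7.167 = 142.4 kN·m (hogging).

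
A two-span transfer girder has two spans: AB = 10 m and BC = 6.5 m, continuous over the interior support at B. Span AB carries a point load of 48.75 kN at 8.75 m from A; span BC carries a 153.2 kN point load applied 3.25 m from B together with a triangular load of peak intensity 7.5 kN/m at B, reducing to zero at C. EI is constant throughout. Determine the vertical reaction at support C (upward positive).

Release continuity at B by inserting a hinge; the redundant is the internal moment M_B. The primary structure is two simply-supported spans AB and BC.
Rotations at B on the released spans (each span's end-slope, ×1/EI):
  span AB: point load 48.75 at a = 8.75: Pab(L + a)/(6LEI) = 166.6/EI
  span BC: point load 153.2 at a = 3.25: Pab(L + b)/(6LEI) = 404.5/EI
  span BC: triangular load, peak 7.5: w₀L³/(45EI) = 45.77/EI
  relative rotation θ_0 = (166.6 + 450.3)/EI = 616.9/EI
A unit hogging moment at B produces rotation L₁/(3EI) + L₂/(3EI) = 5.5/EI.
Compatibility: M_B·(L₁+L₂)/(3EI) = θ_0, giving M_B = 112.2 kN·m (hogging).
Span BC, ΣM about C: R_B^{BC}·6.5 = 603.5 + 112.2, so R_B^{BC} = 110.1 kN and R_C = 177.6 − 110.1 = 67.47 kN.

R_C = 67.47 kN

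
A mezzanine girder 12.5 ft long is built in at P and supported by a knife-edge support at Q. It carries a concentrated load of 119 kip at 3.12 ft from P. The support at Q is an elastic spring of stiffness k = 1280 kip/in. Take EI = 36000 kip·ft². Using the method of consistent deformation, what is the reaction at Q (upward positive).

Remove the prop at Q; the released (primary) structure is a cantilever built in at P.
Free-end deflection of the primary structure under the applied loading (downward +):
  point load 119 at a = 3.12: Pa²(3L − a)/(6EI) = 6638/EI
Flexibility coefficient — unit upward force at Q: δ_{QQ} = L³/(3EI) = 651/EI.
With EI = 36000 kip·ft²: δ_0 = 0.18438 ft and δ_{QQ} = 0.018084 ft/kip.
Compatibility — the spring shortens by R_Q/k under the reaction it provides: δ_0 − R_Q·δ_{QQ} = R_Q/k. With 1/k = 1/(1280×12) ft/kip = 0.000065 ft/kip, R_Q = δ_0 / (δ_{QQ} + 1/k) = 0.18438 / (0.018084 + 0.000065) = 10.16 kip.

R_Q = 10.16 kip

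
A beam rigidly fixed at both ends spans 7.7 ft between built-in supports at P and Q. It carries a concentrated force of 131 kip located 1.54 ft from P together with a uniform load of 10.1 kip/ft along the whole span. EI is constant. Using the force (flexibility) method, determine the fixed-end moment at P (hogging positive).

Release both end moments; the primary structure is a simply-supported span PQ with redundants M_P and M_Q.
End rotations of the released simple span under the applied load (×1/EI):
  at P: point load 131 at a = 1.54: Pab(L + b)/(6LEI) = 372.8/EI
  at Q: point load 131 at a = 1.54: Pab(L + a)/(6LEI) = 248.5/EI
  at P: UDL 10.1: wL³/(24EI) = 192.1/EI
  at Q: UDL 10.1: wL³/(24EI) = 192.1/EI
  θ_P0 = 564.9/EI,  θ_Q0 = 440.7/EI
Flexibility coefficients: a unit moment at one end gives L/(3EI) there and L/(6EI) at the far end, so f₁₁ = f₂₂ = 2.567/EI and f₁₂ = f₂₁ = 1.283/EI.
Compatibility — zero rotation at each built-in end:
  2.567 M_P + 1.283 M_Q = 564.9
  1.283 M_P + 2.567 M_Q = 440.7
Solving the pair gives M_P = 179 kip·ft and M_Q = 82.18 kip·ft (hogging).

M_P = 179 kip·ft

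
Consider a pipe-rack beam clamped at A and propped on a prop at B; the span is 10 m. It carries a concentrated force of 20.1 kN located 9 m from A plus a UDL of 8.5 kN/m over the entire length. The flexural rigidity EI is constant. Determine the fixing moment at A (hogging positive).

M_A = 116.2 kN·m

Take the reaction at B as the redundant and release it; the primary structure is a cantilever fixed at A.
Free-end deflection of the primary structure under the applied loading (downward +):
  point load 20.1 at a = 9: Pa²(3L − a)/(6EI) = 5698/EI
  UDL 8.5: wL⁴/(8EI) = 10625/EI
  δ_0 = 16323/EI
Flexibility coefficient — unit upward force at B: δ_{BB} = L³/(3EI) = 333.3/EI.
The prop prevents deflection at B: R_B = δ_0/δ_{BB} = 16323/333.3 = 48.97 kN.
Moment equilibrium about A: M_A = Σ(load moments about A) − R_B·L = 605.9 − 48.97×10 = 116.2 kN·m.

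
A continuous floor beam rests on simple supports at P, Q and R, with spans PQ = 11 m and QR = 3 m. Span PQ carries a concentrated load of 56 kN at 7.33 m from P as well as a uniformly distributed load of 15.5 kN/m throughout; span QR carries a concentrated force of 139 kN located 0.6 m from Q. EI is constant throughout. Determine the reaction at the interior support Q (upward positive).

Take M_Q as the redundant. Released structure: two simple spans PQ and QR with a hinge at Q.
Discontinuity in slope at Q on the released structure — sum the simple-span end rotations:
  span PQ: point load 56 at a = 7.33: Pab(L + a)/(6LEI) = 418.4/EI
  span PQ: UDL 15.5: wL³/(24EI) = 859.6/EI
  span QR: point load 139 at a = 0.6: Pab(L + b)/(6LEI) = 60.05/EI
  relative rotation θ_0 = (1278 + 60.05)/EI = 1338/EI
A unit hogging moment at Q produces rotation L₁/(3EI) + L₂/(3EI) = 4.667/EI.
Slope continuity at Q: θ_0 = M_Q·4.667/EI, so M_Q = 1338/4.667 = 286.7 kN·m (hogging).
Span PQ, ΣM about P with M_Q applied at Q: R_Q^{PQ}·11 = 1348 + 286.7, so R_Q^{PQ} = 148.6 kN and R_P = 226.5 − 148.6 = 77.87 kN.
Span QR, ΣM about R: R_Q^{QR}·3 = 333.6 + 286.7, so R_Q^{QR} = 206.8 kN and R_R = 139 − 206.8 = -67.77 kN.
R_Q = 148.6 + 206.8 = 355.4 kN.

R_Q = 355.4 kN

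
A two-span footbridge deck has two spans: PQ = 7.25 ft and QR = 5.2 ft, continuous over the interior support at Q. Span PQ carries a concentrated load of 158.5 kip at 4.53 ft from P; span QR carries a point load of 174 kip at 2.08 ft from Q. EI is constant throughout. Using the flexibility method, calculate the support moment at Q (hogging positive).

M_Q = 200 kip·ft

Release continuity at Q by inserting a hinge; the redundant is the internal moment M_Q. The primary structure is two simply-supported spans PQ and QR.
End slopes at the hinge Q, treating each span as simply supported:
  span PQ: point load 158.5 at a = 4.53: Pab(L + a)/(6LEI) = 528.9/EI
  span QR: point load 174 at a = 2.08: Pab(L + b)/(6LEI) = 301.1/EI
  relative rotation θ_0 = (528.9 + 301.1)/EI = 830/EI
A unit hogging moment at Q produces rotation L₁/(3EI) + L₂/(3EI) = 4.15/EI.
Compatibility: M_Q·(L₁+L₂)/(3EI) = θ_0, giving M_Q = 200 kip·ft (hogging).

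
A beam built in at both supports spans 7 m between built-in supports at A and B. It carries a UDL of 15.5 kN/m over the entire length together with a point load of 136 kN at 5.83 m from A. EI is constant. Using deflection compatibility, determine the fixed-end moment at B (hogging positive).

Take the two fixed-end moments M_A, M_B as redundants; the released structure is the simple span AB.
End rotations of the released simple span under the applied load (×1/EI):
  at A: UDL 15.5: wL³/(24EI) = 221.5/EI
  at B: UDL 15.5: wL³/(24EI) = 221.5/EI
  at A: point load 136 at a = 5.83: Pab(L + b)/(6LEI) = 180.5/EI
  at B: point load 136 at a = 5.83: Pab(L + a)/(6LEI) = 283.4/EI
  θ_A0 = 402/EI,  θ_B0 = 504.9/EI
Flexibility coefficients: a unit moment at one end gives L/(3EI) there and L/(6EI) at the far end, so f₁₁ = f₂₂ = 2.333/EI and f₁₂ = f₂₁ = 1.167/EI.
Compatibility — zero rotation at each built-in end:
  2.333 M_A + 1.167 M_B = 402
  1.167 M_A + 2.333 M_B = 504.9
Solving the pair gives M_A = 85.44 kN·m and M_B = 173.7 kN·m (hogging).

M_B = 173.7 kN·m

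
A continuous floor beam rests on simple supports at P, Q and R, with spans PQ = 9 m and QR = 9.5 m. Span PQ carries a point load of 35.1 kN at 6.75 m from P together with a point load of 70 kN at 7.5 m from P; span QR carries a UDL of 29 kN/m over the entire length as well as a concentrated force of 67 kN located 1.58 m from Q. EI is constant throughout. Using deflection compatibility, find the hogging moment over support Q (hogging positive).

M_Q = 273.8 kN·m

Release continuity at Q by inserting a hinge; the redundant is the internal moment M_Q. The primary structure is two simply-supported spans PQ and QR.
End slopes at the hinge Q, treating each span as simply supported:
  span PQ: point load 35.1 at a = 6.75: Pab(L + a)/(6LEI) = 155.5/EI
  span PQ: point load 70 at a = 7.5: Pab(L + a)/(6LEI) = 240.6/EI
  span QR: UDL 29: wL³/(24EI) = 1036/EI
  span QR: point load 67 at a = 1.58: Pab(L + b)/(6LEI) = 256.2/EI
  relative rotation θ_0 = (396.1 + 1292)/EI = 1688/EI
A unit hogging moment at Q produces rotation L₁/(3EI) + L₂/(3EI) = 6.167/EI.
Compatibility: M_Q·(L₁+L₂)/(3EI) = θ_0, giving M_Q = 273.8 kN·m (hogging).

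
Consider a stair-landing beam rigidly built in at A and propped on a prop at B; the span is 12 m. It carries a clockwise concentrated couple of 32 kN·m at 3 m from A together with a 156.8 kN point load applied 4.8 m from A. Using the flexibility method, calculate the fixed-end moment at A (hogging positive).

M_A = 372.3 kN·m

Take the reaction at B as the redundant and release it; the primary structure is a cantilever fixed at A.
Free-end deflection of the primary structure under the applied loading (downward +):
  clockwise couple 32 at a = 3: M₀a(2L − a)/(2EI) = 1008/EI
  point load 156.8 at a = 4.8: Pa²(3L − a)/(6EI) = 18786/EI
  δ_0 = 19794/EI
Flexibility coefficient — unit upward force at B: δ_{BB} = L³/(3EI) = 576/EI.
The prop prevents deflection at B: R_B = δ_0/δ_{BB} = 19794/576 = 34.36 kN.
Moment equilibrium about A: M_A = Σ(load moments about A) − R_B·L = 784.6 − 34.36×12 = 372.3 kN·m.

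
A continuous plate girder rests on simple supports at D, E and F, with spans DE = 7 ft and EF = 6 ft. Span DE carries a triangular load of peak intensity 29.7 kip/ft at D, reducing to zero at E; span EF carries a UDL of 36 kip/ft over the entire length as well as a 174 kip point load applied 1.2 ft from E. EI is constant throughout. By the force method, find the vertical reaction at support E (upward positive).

R_E = 340.6 kip

Release continuity at E by inserting a hinge; the redundant is the internal moment M_E. The primary structure is two simply-supported spans DE and EF.
Rotations at E on the released spans (each span's end-slope, ×1/EI):
  span DE: triangular load, peak 29.7: 7w₀L³/(360EI) = 198.1/EI
  span EF: UDL 36: wL³/(24EI) = 324/EI
  span EF: point load 174 at a = 1.2: Pab(L + b)/(6LEI) = 300.7/EI
  relative rotation θ_0 = (198.1 + 624.7)/EI = 822.8/EI
A unit hogging moment at E produces rotation L₁/(3EI) + L₂/(3EI) = 4.333/EI.
Slope continuity at E: θ_0 = M_E·4.333/EI, so M_E = 822.8/4.333 = 189.9 kip·ft (hogging).
Span DE, ΣM about D with M_E applied at E: R_E^{DE}·7 = 242.6 + 189.9, so R_E^{DE} = 61.77 kip and R_D = 104 − 61.77 = 42.18 kip.
Span EF, ΣM about F: R_E^{EF}·6 = 1483 + 189.9, so R_E^{EF} = 278.8 kip and R_F = 390 − 278.8 = 111.2 kip.
R_E = 61.77 + 278.8 = 340.6 kip.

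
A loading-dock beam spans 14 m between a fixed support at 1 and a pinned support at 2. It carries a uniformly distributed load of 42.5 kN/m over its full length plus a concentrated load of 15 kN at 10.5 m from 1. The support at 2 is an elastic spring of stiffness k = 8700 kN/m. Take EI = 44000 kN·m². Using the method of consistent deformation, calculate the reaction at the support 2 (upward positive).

R_2 = 231.3 kN

Release the roller at 2. Primary structure: cantilever fixed at 1.
Free-end deflection of the primary structure under the applied loading (downward +):
  UDL 42.5: wL⁴/(8EI) = 204085/EI
  point load 15 at a = 10.5: Pa²(3L − a)/(6EI) = 8682/EI
  δ_0 = 212767/EI
Flexibility coefficient — unit upward force at 2: δ_{22} = L³/(3EI) = 914.7/EI.
With EI = 44000 kN·m²: δ_0 = 4.8356 m and δ_{22} = 0.020788 m/kN.
Compatibility — the spring shortens by R_2/k under the reaction it provides: δ_0 − R_2·δ_{22} = R_2/k. With 1/k = 0.000115 m/kN, R_2 = δ_0 / (δ_{22} + 1/k) = 4.8356 / (0.020788 + 0.000115) = 231.3 kN.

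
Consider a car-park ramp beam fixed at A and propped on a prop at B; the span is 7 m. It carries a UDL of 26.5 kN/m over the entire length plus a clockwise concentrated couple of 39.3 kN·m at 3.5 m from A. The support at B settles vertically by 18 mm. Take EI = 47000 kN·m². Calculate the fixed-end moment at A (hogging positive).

Release the roller at B. Primary structure: cantilever fixed at A.
Deflection at B on the released cantilever, summing each load's contribution:
  UDL 26.5: wL⁴/(8EI) = 7953/EI
  clockwise couple 39.3 at a = 3.5: M₀a(2L − a)/(2EI) = 722.1/EI
  δ_0 = 8675/EI
Flexibility coefficient — unit upward force at B: δ_{BB} = L³/(3EI) = 114.3/EI.
With EI = 47000 kN·m²: δ_0 = 0.18458 m and δ_{BB} = 0.002433 m/kN.
Compatibility — the beam at B must follow the support down by 0.018 m: δ_0 − R_B·δ_{BB} = 0.018, so R_B = (0.18458 − 0.018)/0.002433 = 68.48 kN.
Moment equilibrium about A: M_A = Σ(load moments about A) − R_B·L = 688.5 − 68.48×7 = 209.2 kN·m.

M_A = 209.2 kN·m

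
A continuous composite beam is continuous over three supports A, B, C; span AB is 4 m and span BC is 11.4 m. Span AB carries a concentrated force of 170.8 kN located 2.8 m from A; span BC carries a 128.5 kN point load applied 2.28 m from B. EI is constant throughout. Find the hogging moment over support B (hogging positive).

Insert a hinge at B; M_B is the redundant, and each span becomes simply supported.
Rotations at B on the released spans (each span's end-slope, ×1/EI):
  span AB: point load 170.8 at a = 2.8: Pab(L + a)/(6LEI) = 162.6/EI
  span BC: point load 128.5 at a = 2.28: Pab(L + b)/(6LEI) = 801.6/EI
  relative rotation θ_0 = (162.6 + 801.6)/EI = 964.2/EI
A unit hogging moment at B produces rotation L₁/(3EI) + L₂/(3EI) = 5.133/EI.
Slope continuity at B: θ_0 = M_B·5.133/EI, so M_B = 964.2/5.133 = 187.8 kN·m (hogging).

M_B = 187.8 kN·m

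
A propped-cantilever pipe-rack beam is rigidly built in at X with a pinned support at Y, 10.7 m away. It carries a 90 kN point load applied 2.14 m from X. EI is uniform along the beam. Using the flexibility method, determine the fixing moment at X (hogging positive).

Choose R_Y as the redundant. The primary structure is the cantilever fixed at X.
Downward deflection at the released point Y due to the loads:
  point load 90 at a = 2.14: Pa²(3L − a)/(6EI) = 2058/EI
Flexibility coefficient — unit upward force at Y: δ_{YY} = L³/(3EI) = 408.3/EI.
The prop prevents deflection at Y: R_Y = δ_0/δ_{YY} = 2058/408.3 = 5.04 kN.
Moment equilibrium about X: M_X = Σ(load moments about X) − R_Y·L = 192.6 − 5.04×10.7 = 138.7 kN·m.

M_X = 138.7 kN·m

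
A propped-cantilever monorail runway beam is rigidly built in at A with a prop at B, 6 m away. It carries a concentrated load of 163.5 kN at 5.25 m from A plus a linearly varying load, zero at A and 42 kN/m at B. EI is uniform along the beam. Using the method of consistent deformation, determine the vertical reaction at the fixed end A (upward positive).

Remove the prop at B; the released (primary) structure is a cantilever built in at A.
Downward deflection at the released point B due to the loads:
  point load 163.5 at a = 5.25: Pa²(3L − a)/(6EI) = 9576/EI
  triangular load, peak 42 at the free end: 11w₀L⁴/(120EI) = 4990/EI
  δ_0 = 14566/EI
Flexibility coefficient — unit upward force at B: δ_{BB} = L³/(3EI) = 72/EI.
Compatibility at B: δ_0 − R_B·δ_{BB} = 0, so R_B = 14566/72 = 202.3 kN.
Vertical equilibrium: R_A = ΣP − R_B = 289.5 − 202.3 = 87.2 kN.

R_A = 87.2 kN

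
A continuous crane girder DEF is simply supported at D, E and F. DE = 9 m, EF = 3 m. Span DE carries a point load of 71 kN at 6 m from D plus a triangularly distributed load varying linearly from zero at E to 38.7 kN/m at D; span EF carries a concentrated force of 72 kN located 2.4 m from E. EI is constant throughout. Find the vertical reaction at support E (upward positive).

R_E = 222.5 kN

Take M_E as the redundant. Released structure: two simple spans DE and EF with a hinge at E.
Rotations at E on the released spans (each span's end-slope, ×1/EI):
  span DE: point load 71 at a = 6: Pab(L + a)/(6LEI) = 355/EI
  span DE: triangular load, peak 38.7: 7w₀L³/(360EI) = 548.6/EI
  span EF: point load 72 at a = 2.4: Pab(L + b)/(6LEI) = 20.74/EI
  relative rotation θ_0 = (903.6 + 20.74)/EI = 924.3/EI
A unit hogging moment at E produces rotation L₁/(3EI) + L₂/(3EI) = 4/EI.
Slope continuity at E: θ_0 = M_E·4/EI, so M_E = 924.3/4 = 231.1 kN·m (hogging).
Span DE, ΣM about D with M_E applied at E: R_E^{DE}·9 = 948.5 + 231.1, so R_E^{DE} = 131.1 kN and R_D = 245.2 − 131.1 = 114.1 kN.
Span EF, ΣM about F: R_E^{EF}·3 = 43.2 + 231.1, so R_E^{EF} = 91.43 kN and R_F = 72 − 91.43 = -19.43 kN.
R_E = 131.1 + 91.43 = 222.5 kN.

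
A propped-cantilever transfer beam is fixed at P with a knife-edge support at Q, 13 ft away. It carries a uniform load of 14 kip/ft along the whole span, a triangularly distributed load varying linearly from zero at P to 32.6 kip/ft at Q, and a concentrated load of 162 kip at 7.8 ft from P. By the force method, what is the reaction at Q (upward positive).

Take the reaction at Q as the redundant and release it; the primary structure is a cantilever fixed at P.
Deflection at Q on the released cantilever, summing each load's contribution:
  UDL 14: wL⁴/(8EI) = 49982/EI
  triangular load, peak 32.6 at the free end: 11w₀L⁴/(120EI) = 85350/EI
  point load 162 at a = 7.8: Pa²(3L − a)/(6EI) = 51252/EI
  δ_0 = 186583/EI
Tip deflection under a unit load at Q: L³/(3EI) = 732.3/EI.
Compatibility at Q: δ_0 − R_Q·δ_{QQ} = 0, so R_Q = 186583/732.3 = 254.8 kip.

R_Q = 254.8 kip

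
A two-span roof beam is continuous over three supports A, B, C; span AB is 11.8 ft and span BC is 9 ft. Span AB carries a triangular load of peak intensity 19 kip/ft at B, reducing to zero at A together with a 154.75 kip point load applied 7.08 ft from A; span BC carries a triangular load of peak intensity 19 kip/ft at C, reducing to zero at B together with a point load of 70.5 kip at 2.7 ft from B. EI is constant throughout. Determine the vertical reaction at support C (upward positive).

R_C = 35.17 kip

Release continuity at B by inserting a hinge; the redundant is the internal moment M_B. The primary structure is two simply-supported spans AB and BC.
Discontinuity in slope at B on the released structure — sum the simple-span end rotations:
  span AB: triangular load, peak 19: w₀L³/(45EI) = 693.7/EI
  span AB: point load 154.75 at a = 7.08: Pab(L + a)/(6LEI) = 1379/EI
  span BC: triangular load, peak 19: 7w₀L³/(360EI) = 269.3/EI
  span BC: point load 70.5 at a = 2.7: Pab(L + b)/(6LEI) = 339.8/EI
  relative rotation θ_0 = (2073 + 609.1)/EI = 2682/EI
A unit hogging moment at B produces rotation L₁/(3EI) + L₂/(3EI) = 6.933/EI.
Compatibility: M_B·(L₁+L₂)/(3EI) = θ_0, giving M_B = 386.8 kip·ft (hogging).
Span BC, ΣM about C: R_B^{BC}·9 = 700.6 + 386.8, so R_B^{BC} = 120.8 kip and R_C = 156 − 120.8 = 35.17 kip.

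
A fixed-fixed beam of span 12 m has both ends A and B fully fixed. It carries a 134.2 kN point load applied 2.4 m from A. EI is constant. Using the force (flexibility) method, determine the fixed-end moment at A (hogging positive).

M_A = 206.1 kN·m

Take the two fixed-end moments M_A, M_B as redundants; the released structure is the simple span AB.
End rotations of the released simple span under the applied load (×1/EI):
  at A: point load 134.2 at a = 2.4: Pab(L + b)/(6LEI) = 927.6/EI
  at B: point load 134.2 at a = 2.4: Pab(L + a)/(6LEI) = 618.4/EI
  θ_A0 = 927.6/EI,  θ_B0 = 618.4/EI
Flexibility coefficients: a unit moment at one end gives L/(3EI) there and L/(6EI) at the far end, so f₁₁ = f₂₂ = 4/EI and f₁₂ = f₂₁ = 2/EI.
Compatibility — zero rotation at each built-in end:
  4 M_A + 2 M_B = 927.6
  2 M_A + 4 M_B = 618.4
Solving the pair gives M_A = 206.1 kN·m and M_B = 51.53 kN·m (hogging).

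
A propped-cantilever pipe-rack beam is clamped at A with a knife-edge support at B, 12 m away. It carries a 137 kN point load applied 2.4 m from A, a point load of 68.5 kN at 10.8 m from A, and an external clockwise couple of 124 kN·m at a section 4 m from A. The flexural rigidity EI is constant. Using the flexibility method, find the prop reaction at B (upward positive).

Release the roller at B. Primary structure: cantilever fixed at A.
Deflection at B on the released cantilever, summing each load's contribution:
  point load 137 at a = 2.4: Pa²(3L − a)/(6EI) = 4419/EI
  point load 68.5 at a = 10.8: Pa²(3L − a)/(6EI) = 33557/EI
  clockwise couple 124 at a = 4: M₀a(2L − a)/(2EI) = 4960/EI
  δ_0 = 42936/EI
Flexibility coefficient — unit upward force at B: δ_{BB} = L³/(3EI) = 576/EI.
Compatibility at B: δ_0 − R_B·δ_{BB} = 0, so R_B = 42936/576 = 74.54 kN.

R_B = 74.54 kN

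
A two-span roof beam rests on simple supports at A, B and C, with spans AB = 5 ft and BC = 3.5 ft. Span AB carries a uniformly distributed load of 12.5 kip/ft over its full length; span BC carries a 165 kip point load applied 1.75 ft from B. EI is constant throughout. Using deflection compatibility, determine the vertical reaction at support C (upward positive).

Release continuity at B by inserting a hinge; the redundant is the internal moment M_B. The primary structure is two simply-supported spans AB and BC.
Discontinuity in slope at B on the released structure — sum the simple-span end rotations:
  span AB: UDL 12.5: wL³/(24EI) = 65.1/EI
  span BC: point load 165 at a = 1.75: Pab(L + b)/(6LEI) = 126.3/EI
  relative rotation θ_0 = (65.1 + 126.3)/EI = 191.4/EI
A unit hogging moment at B produces rotation L₁/(3EI) + L₂/(3EI) = 2.833/EI.
Slope continuity at B: θ_0 = M_B·2.833/EI, so M_B = 191.4/2.833 = 67.56 kip·ft (hogging).
Span BC, ΣM about C: R_B^{BC}·3.5 = 288.8 + 67.56, so R_B^{BC} = 101.8 kip and R_C = 165 − 101.8 = 63.2 kip.

R_C = 63.2 kip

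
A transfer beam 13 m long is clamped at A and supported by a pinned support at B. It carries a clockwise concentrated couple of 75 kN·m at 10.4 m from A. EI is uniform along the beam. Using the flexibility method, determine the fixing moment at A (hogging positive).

M_A = -33 kN·m

Release the roller at B. Primary structure: cantilever fixed at A.
Deflection at B on the released cantilever, summing each load's contribution:
  clockwise couple 75 at a = 10.4: M₀a(2L − a)/(2EI) = 6084/EI
Tip deflection under a unit load at B: L³/(3EI) = 732.3/EI.
Compatibility at B: δ_0 − R_B·δ_{BB} = 0, so R_B = 6084/732.3 = 8.308 kN.
Moment equilibrium about A: M_A = Σ(load moments about A) − R_B·L = 75 − 8.308×13 = -33 kN·m.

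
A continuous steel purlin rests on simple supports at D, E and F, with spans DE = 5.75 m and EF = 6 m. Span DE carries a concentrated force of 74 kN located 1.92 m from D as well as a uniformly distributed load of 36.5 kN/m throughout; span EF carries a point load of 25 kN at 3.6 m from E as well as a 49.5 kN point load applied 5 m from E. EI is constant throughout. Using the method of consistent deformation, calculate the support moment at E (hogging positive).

Insert a hinge at E; M_E is the redundant, and each span becomes simply supported.
End slopes at the hinge E, treating each span as simply supported:
  span DE: point load 74 at a = 1.92: Pab(L + a)/(6LEI) = 121/EI
  span DE: UDL 36.5: wL³/(24EI) = 289.1/EI
  span EF: point load 25 at a = 3.6: Pab(L + b)/(6LEI) = 50.4/EI
  span EF: point load 49.5 at a = 5: Pab(L + b)/(6LEI) = 48.12/EI
  relative rotation θ_0 = (410.1 + 98.53)/EI = 508.6/EI
A unit hogging moment at E produces rotation L₁/(3EI) + L₂/(3EI) = 3.917/EI.
Compatibility: M_E·(L₁+L₂)/(3EI) = θ_0, giving M_E = 129.9 kN·m (hogging).

M_E = 129.9 kN·m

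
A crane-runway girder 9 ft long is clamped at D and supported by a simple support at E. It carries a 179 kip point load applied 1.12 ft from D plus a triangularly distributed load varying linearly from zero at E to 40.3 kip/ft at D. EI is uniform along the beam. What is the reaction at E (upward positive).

Take the reaction at E as the redundant and release it; the primary structure is a cantilever fixed at D.
Downward deflection at the released point E due to the loads:
  point load 179 at a = 1.12: Pa²(3L − a)/(6EI) = 968.5/EI
  triangular load, peak 40.3 at the fixed end: w₀L⁴/(30EI) = 8814/EI
  δ_0 = 9782/EI
Tip deflection under a unit load at E: L³/(3EI) = 243/EI.
The prop prevents deflection at E: R_E = δ_0/δ_{EE} = 9782/243 = 40.26 kip.

R_E = 40.26 kip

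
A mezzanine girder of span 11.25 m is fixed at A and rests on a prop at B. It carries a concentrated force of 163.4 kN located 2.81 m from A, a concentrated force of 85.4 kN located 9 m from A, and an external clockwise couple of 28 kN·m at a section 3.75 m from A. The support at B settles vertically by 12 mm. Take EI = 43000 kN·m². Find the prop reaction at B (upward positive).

Release the roller at B. Primary structure: cantilever fixed at A.
Primary-structure tip deflection at B by superposition:
  point load 163.4 at a = 2.81: Pa²(3L − a)/(6EI) = 6653/EI
  point load 85.4 at a = 9: Pa²(3L − a)/(6EI) = 28534/EI
  clockwise couple 28 at a = 3.75: M₀a(2L − a)/(2EI) = 984.4/EI
  δ_0 = 36172/EI
Tip deflection under a unit load at B: L³/(3EI) = 474.6/EI.
With EI = 43000 kN·m²: δ_0 = 0.84121 m and δ_{BB} = 0.011037 m/kN.
Compatibility — the beam at B must follow the support down by 0.012 m: δ_0 − R_B·δ_{BB} = 0.012, so R_B = (0.84121 − 0.012)/0.011037 = 75.13 kN.

R_B = 75.13 kN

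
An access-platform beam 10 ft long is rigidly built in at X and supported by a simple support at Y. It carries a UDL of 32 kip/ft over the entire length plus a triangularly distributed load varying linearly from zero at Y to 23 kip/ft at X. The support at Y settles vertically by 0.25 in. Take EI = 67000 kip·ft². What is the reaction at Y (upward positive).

Release the roller at Y. Primary structure: cantilever fixed at X.
Free-end deflection of the primary structure under the applied loading (downward +):
  UDL 32: wL⁴/(8EI) = 40000/EI
  triangular load, peak 23 at the fixed end: w₀L⁴/(30EI) = 7667/EI
  δ_0 = 47667/EI
Tip deflection under a unit load at Y: L³/(3EI) = 333.3/EI.
With EI = 67000 kip·ft²: δ_0 = 0.71144 ft and δ_{YY} = 0.004975 ft/kip.
Compatibility — the beam at Y must follow the support down by 0.02083 ft: δ_0 − R_Y·δ_{YY} = 0.02083, so R_Y = (0.71144 − 0.02083)/0.004975 = 138.8 kip.

R_Y = 138.8 kip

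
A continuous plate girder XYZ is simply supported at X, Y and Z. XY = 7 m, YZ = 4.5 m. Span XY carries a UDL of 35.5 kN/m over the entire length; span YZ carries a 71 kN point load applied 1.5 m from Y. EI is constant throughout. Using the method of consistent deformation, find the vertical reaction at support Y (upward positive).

R_Y = 228.4 kN

Release continuity at Y by inserting a hinge; the redundant is the internal moment M_Y. The primary structure is two simply-supported spans XY and YZ.
End slopes at the hinge Y, treating each span as simply supported:
  span XY: UDL 35.5: wL³/(24EI) = 507.4/EI
  span YZ: point load 71 at a = 1.5: Pab(L + b)/(6LEI) = 88.75/EI
  relative rotation θ_0 = (507.4 + 88.75)/EI = 596.1/EI
A unit hogging moment at Y produces rotation L₁/(3EI) + L₂/(3EI) = 3.833/EI.
Slope continuity at Y: θ_0 = M_Y·3.833/EI, so M_Y = 596.1/3.833 = 155.5 kN·m (hogging).
Span XY, ΣM about X with M_Y applied at Y: R_Y^{XY}·7 = 869.8 + 155.5, so R_Y^{XY} = 146.5 kN and R_X = 248.5 − 146.5 = 102 kN.
Span YZ, ΣM about Z: R_Y^{YZ}·4.5 = 213 + 155.5, so R_Y^{YZ} = 81.89 kN and R_Z = 71 − 81.89 = -10.89 kN.
R_Y = 146.5 + 81.89 = 228.4 kN.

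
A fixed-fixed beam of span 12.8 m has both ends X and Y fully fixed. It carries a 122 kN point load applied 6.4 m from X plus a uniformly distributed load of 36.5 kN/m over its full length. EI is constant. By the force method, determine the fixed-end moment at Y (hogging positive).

M_Y = 693.5 kN·m

Release both end moments; the primary structure is a simply-supported span XY with redundants M_X and M_Y.
On the primary (simply-supported) span, the end slopes from the loading are:
  at X: point load 122 at a = 6.4: Pab(L + b)/(6LEI) = 1249/EI
  at Y: point load 122 at a = 6.4: Pab(L + a)/(6LEI) = 1249/EI
  at X: UDL 36.5: wL³/(24EI) = 3189/EI
  at Y: UDL 36.5: wL³/(24EI) = 3189/EI
  θ_X0 = 4439/EI,  θ_Y0 = 4439/EI
Flexibility coefficients: a unit moment at one end gives L/(3EI) there and L/(6EI) at the far end, so f₁₁ = f₂₂ = 4.267/EI and f₁₂ = f₂₁ = 2.133/EI.
Compatibility — zero rotation at each built-in end:
  4.267 M_X + 2.133 M_Y = 4439
  2.133 M_X + 4.267 M_Y = 4439
Solving the pair gives M_X = 693.5 kN·m and M_Y = 693.5 kN·m (hogging).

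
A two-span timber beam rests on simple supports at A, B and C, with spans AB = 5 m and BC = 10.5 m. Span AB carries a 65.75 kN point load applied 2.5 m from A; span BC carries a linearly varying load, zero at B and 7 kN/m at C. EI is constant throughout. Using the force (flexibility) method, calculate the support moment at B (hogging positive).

M_B = 50.38 kN·m

Release continuity at B by inserting a hinge; the redundant is the internal moment M_B. The primary structure is two simply-supported spans AB and BC.
Rotations at B on the released spans (each span's end-slope, ×1/EI):
  span AB: point load 65.75 at a = 2.5: Pab(L + a)/(6LEI) = 102.7/EI
  span BC: triangular load, peak 7: 7w₀L³/(360EI) = 157.6/EI
  relative rotation θ_0 = (102.7 + 157.6)/EI = 260.3/EI
A unit hogging moment at B produces rotation L₁/(3EI) + L₂/(3EI) = 5.167/EI.
Compatibility: M_B·(L₁+L₂)/(3EI) = θ_0, giving M_B = 50.38 kN·m (hogging).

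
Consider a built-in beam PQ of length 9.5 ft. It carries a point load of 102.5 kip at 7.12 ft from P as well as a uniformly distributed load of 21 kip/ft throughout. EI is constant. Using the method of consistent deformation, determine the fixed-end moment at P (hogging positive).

Take the two fixed-end moments M_P, M_Q as redundants; the released structure is the simple span PQ.
On the primary (simply-supported) span, the end slopes from the loading are:
  at P: point load 102.5 at a = 7.12: Pab(L + b)/(6LEI) = 362/EI
  at Q: point load 102.5 at a = 7.12: Pab(L + a)/(6LEI) = 506.5/EI
  at P: UDL 21: wL³/(24EI) = 750.2/EI
  at Q: UDL 21: wL³/(24EI) = 750.2/EI
  θ_P0 = 1112/EI,  θ_Q0 = 1257/EI
Flexibility coefficients: a unit moment at one end gives L/(3EI) there and L/(6EI) at the far end, so f₁₁ = f₂₂ = 3.167/EI and f₁₂ = f₂₁ = 1.583/EI.
Compatibility — zero rotation at each built-in end:
  3.167 M_P + 1.583 M_Q = 1112
  1.583 M_P + 3.167 M_Q = 1257
Solving the pair gives M_P = 203.7 kip·ft and M_Q = 295 kip·ft (hogging).

M_P = 203.7 kip·ft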